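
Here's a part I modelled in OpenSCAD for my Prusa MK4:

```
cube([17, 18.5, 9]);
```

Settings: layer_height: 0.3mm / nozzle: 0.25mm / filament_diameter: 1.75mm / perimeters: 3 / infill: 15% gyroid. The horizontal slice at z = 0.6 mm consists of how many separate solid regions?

At z = 0.6 mm: the cube (footprint 17×18.5) is included at this height. The result has 1 disconnected region.

1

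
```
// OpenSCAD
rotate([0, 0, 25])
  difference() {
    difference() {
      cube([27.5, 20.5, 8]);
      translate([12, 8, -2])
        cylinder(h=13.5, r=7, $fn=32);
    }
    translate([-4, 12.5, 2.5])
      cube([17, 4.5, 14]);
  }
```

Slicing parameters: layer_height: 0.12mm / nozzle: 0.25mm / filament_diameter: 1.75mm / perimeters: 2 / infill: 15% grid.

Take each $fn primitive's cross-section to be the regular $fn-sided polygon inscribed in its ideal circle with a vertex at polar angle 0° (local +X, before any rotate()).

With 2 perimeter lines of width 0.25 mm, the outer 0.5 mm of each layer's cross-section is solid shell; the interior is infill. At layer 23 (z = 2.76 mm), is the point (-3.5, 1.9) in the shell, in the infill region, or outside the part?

At z = 2.76 mm: the cube (footprint 27.5×20.5) is included at this height; the r=7 cylinder at (12, 8) gives a regular 32-gon of circumradius 7 (constant along its height); Taking the first minus the rest: starting from the 27.5×20.5 cube, the r=7 cylinder at (12, 8) lies wholly inside it (removes its full 152.95 mm² and its 43.91 mm outline becomes a hole wall) — 1 connected region with 1 hole; the cube at (-4, 12.5) is present — its section is the full 17×4.5 rectangle; After the difference (first − rest): starting from the result so far, the 17×4.5 cube at (-4, 12.5) partially overlaps it — only the 46.87 mm² overlap (of its 76.50 mm²) is removed, clipping the outline — 1 connected region; (rotated 25° about Z; rotation is an isometry so areas/perimeters/island counts are preserved). Overall, the cross-section is a single solid region. Undo the 25° rotation: the query point maps to (-2.369, 3.201) in the un-rotated model frame. The nearest boundary edge runs (0.00, 0.00)→(0.00, 12.50); distance from the point to it = 2.37 mm. The point is not inside any of the regions above, so it lies outside the cross-section (2.37 mm from the nearest boundary).

outside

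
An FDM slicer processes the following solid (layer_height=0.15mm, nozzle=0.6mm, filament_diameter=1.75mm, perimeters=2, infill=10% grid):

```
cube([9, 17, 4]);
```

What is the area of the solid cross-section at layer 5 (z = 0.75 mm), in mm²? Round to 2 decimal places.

At z = 0.75 mm: the cube (footprint 9×17) is included at this height (area 153.00 mm²). Overall, the cross-section is a single solid region. Net area = 153.00 mm².

153.00 mm²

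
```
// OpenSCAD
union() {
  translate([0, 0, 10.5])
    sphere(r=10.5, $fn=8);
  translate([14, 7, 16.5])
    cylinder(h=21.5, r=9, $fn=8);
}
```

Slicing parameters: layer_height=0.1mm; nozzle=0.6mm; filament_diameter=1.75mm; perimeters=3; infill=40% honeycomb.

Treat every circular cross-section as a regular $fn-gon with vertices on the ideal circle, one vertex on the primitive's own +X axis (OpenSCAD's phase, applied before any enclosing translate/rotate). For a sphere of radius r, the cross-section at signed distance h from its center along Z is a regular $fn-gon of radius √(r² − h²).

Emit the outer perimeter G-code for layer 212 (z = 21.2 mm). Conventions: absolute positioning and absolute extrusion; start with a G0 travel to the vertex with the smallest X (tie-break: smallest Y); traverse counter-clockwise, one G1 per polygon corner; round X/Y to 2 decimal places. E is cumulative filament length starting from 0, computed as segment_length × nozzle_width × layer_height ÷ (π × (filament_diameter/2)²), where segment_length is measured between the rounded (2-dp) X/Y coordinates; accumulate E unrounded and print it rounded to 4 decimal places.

G0 X5.00 Y7.00 Z21.20
G1 X7.64 Y0.64 E0.1718
G1 X14.00 Y-2.00 E0.3436
G1 X20.36 Y0.64 E0.5153
G1 X23.00 Y7.00 E0.6871
G1 X20.36 Y13.36 E0.8589
G1 X14.00 Y16.00 E1.0307
G1 X7.64 Y13.36 E1.2024
G1 X5.00 Y7.00 E1.3742

At z = 21.2 mm: the sphere does not reach this height (|z−center|=10.700 > r=10.5); the cylinder at (14, 7): section is a regular 8-gon, circumradius r=9; Merging all regions: only the r=9 cylinder at (14, 7) is present, so the union is just that shape — 1 connected region. The outline is a single polygon with 8 vertices. Extrusion per mm of travel: 0.6 × 0.1 / (π × 0.875²) = 0.024945. Accumulating E over each segment gives final E = 1.3742.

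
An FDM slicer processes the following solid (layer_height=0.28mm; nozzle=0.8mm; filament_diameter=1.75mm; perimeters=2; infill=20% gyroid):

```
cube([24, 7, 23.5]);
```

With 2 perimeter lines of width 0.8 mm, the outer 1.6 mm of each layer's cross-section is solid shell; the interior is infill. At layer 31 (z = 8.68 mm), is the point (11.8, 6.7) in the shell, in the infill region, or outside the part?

At z = 8.68 mm: the cube is present — its section is the full 24×7 rectangle. Overall, the cross-section is a single solid region. The nearest boundary edge runs (24.00, 7.00)→(0.00, 7.00); distance from the point to it = 0.30 mm. The point is inside the cross-section, 0.30 mm from the nearest boundary — within the 1.6 mm shell band (2 × 0.8).

shell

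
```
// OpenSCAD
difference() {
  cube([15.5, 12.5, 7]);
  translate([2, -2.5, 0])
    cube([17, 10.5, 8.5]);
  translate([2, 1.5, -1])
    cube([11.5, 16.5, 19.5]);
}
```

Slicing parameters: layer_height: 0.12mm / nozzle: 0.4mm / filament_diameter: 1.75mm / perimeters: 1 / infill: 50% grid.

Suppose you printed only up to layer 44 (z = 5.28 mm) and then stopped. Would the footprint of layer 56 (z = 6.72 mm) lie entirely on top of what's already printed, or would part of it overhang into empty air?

Compare the two slices. At z = 5.28: the 15.5×12.5 cube contributes its full rectangle (area 193.75 mm²); the cube at (2, -2.5) is present — its section is the full 17×10.5 rectangle (area 178.50 mm²); the 11.5×16.5 cube at (2, 1.5) contributes its full rectangle (area 189.75 mm²); After the difference (first − rest): starting from the 15.5×12.5 cube (193.75 mm²), the 17×10.5 cube at (2, -2.5) partially overlaps it — only the 108.00 mm² overlap (of its 178.50 mm²) is removed, clipping the outline; the 11.5×16.5 cube at (2, 1.5) partially overlaps it — only the 51.75 mm² overlap (of its 189.75 mm²) is removed, clipping the outline — area = 34.00 mm². At z = 6.72: the 15.5×12.5 cube contributes its full rectangle (area 193.75 mm²); the cube at (2, -2.5) is present — its section is the full 17×10.5 rectangle (area 178.50 mm²); the cube at (2, 1.5) is present — its section is the full 11.5×16.5 rectangle (area 189.75 mm²); After the difference (first − rest): starting from the 15.5×12.5 cube (193.75 mm²), the 17×10.5 cube at (2, -2.5) partially overlaps it — only the 108.00 mm² overlap (of its 178.50 mm²) is removed, clipping the outline; the 11.5×16.5 cube at (2, 1.5) partially overlaps it — only the 51.75 mm² overlap (of its 189.75 mm²) is removed, clipping the outline — area = 34.00 mm². Checking containment: the cross-section at z = 6.72 is a subset of the cross-section at z = 5.28.

entirely on top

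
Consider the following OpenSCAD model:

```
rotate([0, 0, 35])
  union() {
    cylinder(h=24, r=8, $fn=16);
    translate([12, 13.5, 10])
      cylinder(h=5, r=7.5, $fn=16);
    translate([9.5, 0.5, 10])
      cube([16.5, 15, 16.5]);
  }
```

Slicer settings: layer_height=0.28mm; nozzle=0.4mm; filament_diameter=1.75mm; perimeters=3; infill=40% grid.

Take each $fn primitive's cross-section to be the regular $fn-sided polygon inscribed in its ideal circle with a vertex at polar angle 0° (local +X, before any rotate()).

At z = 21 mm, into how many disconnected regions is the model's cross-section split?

2

At z = 21 mm: the cylinder: section is a regular 16-gon, circumradius r=8; the cylinder at (12, 13.5) is not intersected at this z (z outside [10, 15]); the cube at (9.5, 0.5) is present — its section is the full 16.5×15 rectangle; Merging all regions: the 2 present regions are separate (no shared area or edge), so areas and boundary lengths simply add and each stays a separate island — 2 connected regions; (whole slice rotated 35° about Z — lengths, areas and connectivity unchanged). The result has 2 disconnected regions.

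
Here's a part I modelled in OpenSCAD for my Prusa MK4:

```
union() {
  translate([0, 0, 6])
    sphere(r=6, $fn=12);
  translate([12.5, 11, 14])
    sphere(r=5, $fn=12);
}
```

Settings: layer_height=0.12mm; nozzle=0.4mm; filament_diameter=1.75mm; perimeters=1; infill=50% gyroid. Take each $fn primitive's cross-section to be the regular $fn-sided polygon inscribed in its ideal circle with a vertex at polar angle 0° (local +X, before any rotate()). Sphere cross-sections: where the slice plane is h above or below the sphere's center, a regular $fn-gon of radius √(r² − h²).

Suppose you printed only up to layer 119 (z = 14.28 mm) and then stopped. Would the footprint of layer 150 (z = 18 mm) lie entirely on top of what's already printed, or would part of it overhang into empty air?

entirely on top

Compare the two slices. At z = 14.28: the sphere is absent (|z−center|=8.280 > r=6); the sphere at (12.5, 11): section is a regular 12-gon, circumradius = √(r²−h²) = √(5²−0.28²) = 4.992 (area = (12/2)·4.992²·sin(360°/12) = 74.76 mm²); Combining (union): only the r=5 sphere at (12.5, 11) is present, so the union is just that shape — area = 74.76 mm². At z = 18: the sphere does not reach this height (|z−center|=12.000 > r=6); the r=5 sphere at (12.5, 11) slices to a regular 12-gon of circumradius 3.000 (√(r²−h²) with h=4 from center) (area = (12/2)·3.000²·sin(360°/12) = 27.00 mm²); Taking the union: only the r=5 sphere at (12.5, 11) is present, so the union is just that shape — area = 27.00 mm². Checking containment: the cross-section at z = 18 is a subset of the cross-section at z = 14.28.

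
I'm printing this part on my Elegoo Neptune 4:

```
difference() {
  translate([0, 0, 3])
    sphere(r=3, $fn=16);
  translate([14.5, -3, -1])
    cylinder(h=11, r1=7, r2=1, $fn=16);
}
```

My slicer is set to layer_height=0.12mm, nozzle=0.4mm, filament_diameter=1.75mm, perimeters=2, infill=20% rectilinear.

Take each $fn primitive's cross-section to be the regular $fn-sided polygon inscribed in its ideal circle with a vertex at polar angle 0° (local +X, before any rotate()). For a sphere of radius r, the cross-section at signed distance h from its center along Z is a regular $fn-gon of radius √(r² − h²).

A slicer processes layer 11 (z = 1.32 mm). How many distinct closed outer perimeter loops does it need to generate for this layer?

At z = 1.32 mm: the r=3 sphere slices to a regular 16-gon of circumradius 2.485 (√(r²−h²) with h=1.68 from center); the cone at (14.5, -3) contributes a regular 16-gon of circumradius 5.735 (interpolated between r1=7 and r2=1 at t=0.211); Taking the first minus the rest: starting from the r=3 sphere, the cone at (14.5, -3) misses the remaining region (no effect) — 1 connected region. The result has 1 disconnected region.

1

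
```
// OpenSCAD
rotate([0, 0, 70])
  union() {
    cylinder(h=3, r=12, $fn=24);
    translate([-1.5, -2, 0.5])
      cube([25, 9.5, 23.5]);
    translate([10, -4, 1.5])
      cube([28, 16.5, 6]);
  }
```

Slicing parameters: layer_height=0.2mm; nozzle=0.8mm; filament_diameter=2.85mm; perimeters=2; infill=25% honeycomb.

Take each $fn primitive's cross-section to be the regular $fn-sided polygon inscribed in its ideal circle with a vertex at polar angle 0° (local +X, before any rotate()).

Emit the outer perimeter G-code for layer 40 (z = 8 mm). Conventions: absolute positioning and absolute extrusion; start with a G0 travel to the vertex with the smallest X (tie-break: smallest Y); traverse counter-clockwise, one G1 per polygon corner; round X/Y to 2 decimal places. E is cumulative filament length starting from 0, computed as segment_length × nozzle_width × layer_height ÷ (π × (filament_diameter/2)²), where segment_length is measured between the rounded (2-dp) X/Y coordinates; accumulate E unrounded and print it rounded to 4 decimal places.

G0 X-7.56 Y1.16 Z8.00
G1 X1.37 Y-2.09 E0.2383
G1 X9.92 Y21.40 E0.8653
G1 X0.99 Y24.65 E1.1036
G1 X-7.56 Y1.16 E1.7306

At z = 8 mm: the cylinder does not reach this height (z outside [0, 3]); the 25×9.5 cube at (-1.5, -2) contributes its full rectangle; the cube at (10, -4) is absent (z outside [1.5, 7.5]); Combining (union): only the 25×9.5 cube at (-1.5, -2) is present, so the union is just that shape — 1 connected region; (whole slice rotated 70° about Z — lengths, areas and connectivity unchanged). The outline is a single polygon with 4 vertices. Extrusion per mm of travel: 0.8 × 0.2 / (π × 1.425²) = 0.025081. Accumulating E over each segment gives final E = 1.7306.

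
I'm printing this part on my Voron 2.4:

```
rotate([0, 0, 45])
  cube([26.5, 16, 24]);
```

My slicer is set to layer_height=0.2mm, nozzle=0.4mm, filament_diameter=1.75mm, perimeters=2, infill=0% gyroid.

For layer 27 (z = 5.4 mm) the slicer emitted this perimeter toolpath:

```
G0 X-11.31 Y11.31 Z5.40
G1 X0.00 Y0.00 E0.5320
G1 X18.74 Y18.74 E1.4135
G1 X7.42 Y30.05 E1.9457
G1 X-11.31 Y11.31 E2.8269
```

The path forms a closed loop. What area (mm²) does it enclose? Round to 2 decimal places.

423.94 mm²

Apply the shoelace formula to the sequence of (X, Y) vertices; enclosed area = 423.94 mm².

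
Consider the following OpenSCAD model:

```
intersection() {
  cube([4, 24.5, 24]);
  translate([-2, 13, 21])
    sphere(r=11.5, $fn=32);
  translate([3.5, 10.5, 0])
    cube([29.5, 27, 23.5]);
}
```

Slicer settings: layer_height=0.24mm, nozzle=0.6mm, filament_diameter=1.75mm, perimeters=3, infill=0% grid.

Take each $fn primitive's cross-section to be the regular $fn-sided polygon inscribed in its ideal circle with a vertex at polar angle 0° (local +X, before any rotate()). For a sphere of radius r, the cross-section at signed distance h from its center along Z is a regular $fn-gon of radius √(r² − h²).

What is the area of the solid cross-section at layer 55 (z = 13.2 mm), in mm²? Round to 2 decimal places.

At z = 13.2 mm: the cube is present — its section is the full 4×24.5 rectangle (area 98.00 mm²); the sphere at (-2, 13): section is a regular 32-gon, circumradius = √(r²−h²) = √(11.5²−7.8²) = 8.450 (area = (32/2)·8.450²·sin(360°/32) = 222.90 mm²); the cube at (3.5, 10.5) is present — its section is the full 29.5×27 rectangle (area 796.50 mm²); After intersecting: the r=11.5 sphere at (-2, 13) partially overlaps the 4×24.5 cube; clipping to the common part keeps 58.34 mm²; the 29.5×27 cube at (3.5, 10.5) partially overlaps the running intersection; clipping to the common part keeps 4.33 mm² — area = 4.33 mm². Overall, the cross-section is a single solid region. Net area = 4.33 mm².

4.33 mm²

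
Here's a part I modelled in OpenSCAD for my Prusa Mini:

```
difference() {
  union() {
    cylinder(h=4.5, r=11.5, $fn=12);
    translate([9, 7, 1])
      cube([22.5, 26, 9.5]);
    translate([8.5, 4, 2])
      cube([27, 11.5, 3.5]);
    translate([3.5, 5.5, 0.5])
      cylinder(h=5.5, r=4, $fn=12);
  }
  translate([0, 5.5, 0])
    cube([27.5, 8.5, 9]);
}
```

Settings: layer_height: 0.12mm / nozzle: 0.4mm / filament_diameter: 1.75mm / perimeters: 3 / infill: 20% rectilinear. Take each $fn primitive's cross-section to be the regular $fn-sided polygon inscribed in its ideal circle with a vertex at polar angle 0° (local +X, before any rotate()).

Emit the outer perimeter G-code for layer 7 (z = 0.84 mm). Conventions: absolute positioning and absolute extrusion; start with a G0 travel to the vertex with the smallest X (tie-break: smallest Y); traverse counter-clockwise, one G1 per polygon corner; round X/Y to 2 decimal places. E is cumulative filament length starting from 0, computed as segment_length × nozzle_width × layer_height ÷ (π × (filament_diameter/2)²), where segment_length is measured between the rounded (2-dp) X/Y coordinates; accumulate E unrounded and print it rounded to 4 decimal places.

At z = 0.84 mm: the r=11.5 cylinder gives a regular 12-gon of circumradius 11.5 (constant along its height); the cube at (9, 7) is absent (z outside [1, 10.5]); the cube at (8.5, 4) does not reach this height (z outside [2, 5.5]); the r=4 cylinder at (3.5, 5.5) contributes a regular 12-gon of circumradius 4; Taking the union: the r=4 cylinder at (3.5, 5.5) lies entirely inside the r=11.5 cylinder, so the union is just the r=11.5 cylinder — 1 connected region; the cube at (0, 5.5) (footprint 27.5×8.5) is included at this height; After the difference (first − rest): starting from the result so far, the 27.5×8.5 cube at (0, 5.5) partially overlaps it — only the 39.99 mm² overlap (of its 233.75 mm²) is removed, clipping the outline — 1 connected region. The outline is a single polygon with 12 vertices. Extrusion per mm of travel: 0.4 × 0.12 / (π × 0.875²) = 0.019956. Accumulating E over each segment gives final E = 1.5027.

G0 X-11.50 Y0.00 Z0.84
G1 X-9.96 Y-5.75 E0.1188
G1 X-5.75 Y-9.96 E0.2376
G1 X0.00 Y-11.50 E0.3564
G1 X5.75 Y-9.96 E0.4752
G1 X9.96 Y-5.75 E0.5940
G1 X11.50 Y0.00 E0.7128
G1 X10.03 Y5.50 E0.8264
G1 X0.00 Y5.50 E1.0266
G1 X0.00 Y11.50 E1.1463
G1 X-5.75 Y9.96 E1.2651
G1 X-9.96 Y5.75 E1.3839
G1 X-11.50 Y0.00 E1.5027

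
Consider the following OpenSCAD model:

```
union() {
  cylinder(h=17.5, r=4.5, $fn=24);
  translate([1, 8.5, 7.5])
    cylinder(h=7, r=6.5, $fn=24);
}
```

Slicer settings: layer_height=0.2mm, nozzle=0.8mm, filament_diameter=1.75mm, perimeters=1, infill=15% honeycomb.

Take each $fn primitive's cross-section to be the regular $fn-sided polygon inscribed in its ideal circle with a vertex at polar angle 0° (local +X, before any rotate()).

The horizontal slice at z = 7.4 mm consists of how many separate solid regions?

At z = 7.4 mm: the cylinder: section is a regular 24-gon, circumradius r=4.5; the cylinder at (1, 8.5) is not intersected at this z (z outside [7.5, 14.5]); Merging all regions: only the r=4.5 cylinder is present, so the union is just that shape — 1 connected region. The result has 1 disconnected region.

1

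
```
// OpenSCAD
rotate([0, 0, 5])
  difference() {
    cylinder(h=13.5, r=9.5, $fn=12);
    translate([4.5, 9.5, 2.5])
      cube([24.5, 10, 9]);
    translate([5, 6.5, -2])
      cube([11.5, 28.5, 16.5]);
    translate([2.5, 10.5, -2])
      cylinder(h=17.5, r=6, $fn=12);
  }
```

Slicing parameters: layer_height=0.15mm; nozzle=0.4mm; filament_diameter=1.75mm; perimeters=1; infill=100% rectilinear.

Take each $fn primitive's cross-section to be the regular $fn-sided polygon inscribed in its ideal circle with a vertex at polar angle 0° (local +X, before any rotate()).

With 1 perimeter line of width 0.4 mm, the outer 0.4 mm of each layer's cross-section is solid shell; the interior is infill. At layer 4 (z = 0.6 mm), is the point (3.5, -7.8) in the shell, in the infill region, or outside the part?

infill

At z = 0.6 mm: the r=9.5 cylinder gives a regular 12-gon of circumradius 9.5 (constant along its height); the cube at (4.5, 9.5) is not intersected at this z (z outside [2.5, 11.5]); the 11.5×28.5 cube at (5, 6.5) contributes its full rectangle; the cylinder at (2.5, 10.5): section is a regular 12-gon, circumradius r=6; Taking the first minus the rest: starting from the r=9.5 cylinder, the 11.5×28.5 cube at (5, 6.5) partially overlaps it — only the 1.09 mm² overlap (of its 327.75 mm²) is removed, clipping the outline; the r=6 cylinder at (2.5, 10.5) partially overlaps it — only the 29.45 mm² overlap (of its 108.00 mm²) is removed, clipping the outline — 1 connected region; (rotated 5° about Z; rotation is an isometry so areas/perimeters/island counts are preserved). Overall, the cross-section is a single solid region. Undo the 5° rotation: the query point maps to (2.807, -8.075) in the un-rotated model frame. The nearest boundary edge runs (4.75, -8.23)→(-0.00, -9.50); distance from the point to it = 0.65 mm. The point is inside the cross-section and 0.65 mm from the nearest boundary — more than the 0.4 mm shell width (1 × 0.4), so it's in the infill interior.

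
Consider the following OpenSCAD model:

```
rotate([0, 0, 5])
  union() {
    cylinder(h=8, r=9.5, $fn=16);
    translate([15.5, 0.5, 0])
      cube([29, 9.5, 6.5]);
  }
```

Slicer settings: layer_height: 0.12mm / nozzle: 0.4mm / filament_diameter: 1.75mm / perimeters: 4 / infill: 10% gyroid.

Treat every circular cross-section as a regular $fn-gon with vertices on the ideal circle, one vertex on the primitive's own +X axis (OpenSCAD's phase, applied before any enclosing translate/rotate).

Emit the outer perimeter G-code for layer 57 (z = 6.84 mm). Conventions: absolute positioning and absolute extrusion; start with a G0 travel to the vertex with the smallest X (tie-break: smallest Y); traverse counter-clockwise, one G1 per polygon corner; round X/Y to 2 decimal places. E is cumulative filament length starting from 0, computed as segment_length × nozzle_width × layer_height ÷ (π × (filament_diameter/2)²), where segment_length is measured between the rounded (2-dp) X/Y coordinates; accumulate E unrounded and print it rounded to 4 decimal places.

G0 X-9.46 Y-0.83 Z6.84
G1 X-8.43 Y-4.39 E0.0740
G1 X-6.11 Y-7.28 E0.1479
G1 X-2.86 Y-9.06 E0.2219
G1 X0.83 Y-9.46 E0.2959
G1 X4.39 Y-8.43 E0.3699
G1 X7.28 Y-6.11 E0.4438
G1 X9.06 Y-2.86 E0.5178
G1 X9.46 Y0.83 E0.5919
G1 X8.43 Y4.39 E0.6658
G1 X6.11 Y7.28 E0.7398
G1 X2.86 Y9.06 E0.8137
G1 X-0.83 Y9.46 E0.8878
G1 X-4.39 Y8.43 E0.9618
G1 X-7.28 Y6.11 E1.0357
G1 X-9.06 Y2.86 E1.1097
G1 X-9.46 Y-0.83 E1.1837

At z = 6.84 mm: the r=9.5 cylinder gives a regular 16-gon of circumradius 9.5 (constant along its height); the cube at (15.5, 0.5) is not intersected at this z (z outside [0, 6.5]); Combining (union): only the r=9.5 cylinder is present, so the union is just that shape — 1 connected region; (rotated 5° about Z; rotation is an isometry so areas/perimeters/island counts are preserved). The outline is a single polygon with 16 vertices. Extrusion per mm of travel: 0.4 × 0.12 / (π × 0.875²) = 0.019956. Accumulating E over each segment gives final E = 1.1837.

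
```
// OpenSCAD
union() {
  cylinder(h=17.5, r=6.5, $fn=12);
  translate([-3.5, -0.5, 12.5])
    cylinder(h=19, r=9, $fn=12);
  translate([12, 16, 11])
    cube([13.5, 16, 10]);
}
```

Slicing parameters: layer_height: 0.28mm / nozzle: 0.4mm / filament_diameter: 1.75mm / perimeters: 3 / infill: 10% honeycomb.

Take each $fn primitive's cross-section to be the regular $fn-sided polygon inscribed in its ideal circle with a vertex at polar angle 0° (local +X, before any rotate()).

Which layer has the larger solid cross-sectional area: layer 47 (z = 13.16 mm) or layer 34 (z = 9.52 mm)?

Layer 47 (z = 13.16): the r=6.5 cylinder contributes a regular 12-gon of circumradius 6.5 (area = (12/2)·6.500²·sin(360°/12) = 126.75 mm²); the r=9 cylinder at (-3.5, -0.5) contributes a regular 12-gon of circumradius 9 (area = (12/2)·9.000²·sin(360°/12) = 243.00 mm²); the 13.5×16 cube at (12, 16) contributes its full rectangle (area 216.00 mm²); Taking the union: the regions partially overlap — summed areas 585.75 mm² minus the doubly-counted overlap 118.01 mm² gives 467.74 mm² — area = 467.74 mm². So its area = 467.74 mm². Layer 34 (z = 9.52): the r=6.5 cylinder contributes a regular 12-gon of circumradius 6.5 (area = (12/2)·6.500²·sin(360°/12) = 126.75 mm²); the cylinder at (-3.5, -0.5) is absent (z outside [12.5, 31.5]); the cube at (12, 16) does not reach this height (z outside [11, 21]); Combining (union): only the r=6.5 cylinder is present, so the union is just that shape — area = 126.75 mm². So its area = 126.75 mm². Layer 47 is larger (467.74 vs 126.75 mm²).

layer 47 (z = 13.16 mm)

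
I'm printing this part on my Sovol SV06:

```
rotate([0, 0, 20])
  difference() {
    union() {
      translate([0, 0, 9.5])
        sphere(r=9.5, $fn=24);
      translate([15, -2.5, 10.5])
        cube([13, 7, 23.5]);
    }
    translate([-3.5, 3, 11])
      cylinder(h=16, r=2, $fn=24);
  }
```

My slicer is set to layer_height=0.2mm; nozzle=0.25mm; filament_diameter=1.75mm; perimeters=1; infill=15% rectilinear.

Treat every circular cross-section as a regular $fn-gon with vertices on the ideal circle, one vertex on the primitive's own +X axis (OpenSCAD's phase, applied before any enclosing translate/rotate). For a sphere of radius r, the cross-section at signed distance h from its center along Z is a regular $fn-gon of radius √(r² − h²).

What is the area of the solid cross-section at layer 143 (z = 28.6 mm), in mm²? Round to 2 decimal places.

91.00 mm²

At z = 28.6 mm: the sphere is not intersected at this z (|z−center|=19.100 > r=9.5); the cube at (15, -2.5) (footprint 13×7) is included at this height (area 91.00 mm²); Merging all regions: only the 13×7 cube at (15, -2.5) is present, so the union is just that shape — area = 91.00 mm²; the cylinder at (-3.5, 3) is absent (z outside [11, 27]); Subtracting the remaining from the first: none of the subtracted shapes is present at this height, so that combined region is unchanged — area = 91.00 mm²; (whole slice rotated 20° about Z — lengths, areas and connectivity unchanged). Overall, the cross-section is a single solid region. Net area = 91.00 mm².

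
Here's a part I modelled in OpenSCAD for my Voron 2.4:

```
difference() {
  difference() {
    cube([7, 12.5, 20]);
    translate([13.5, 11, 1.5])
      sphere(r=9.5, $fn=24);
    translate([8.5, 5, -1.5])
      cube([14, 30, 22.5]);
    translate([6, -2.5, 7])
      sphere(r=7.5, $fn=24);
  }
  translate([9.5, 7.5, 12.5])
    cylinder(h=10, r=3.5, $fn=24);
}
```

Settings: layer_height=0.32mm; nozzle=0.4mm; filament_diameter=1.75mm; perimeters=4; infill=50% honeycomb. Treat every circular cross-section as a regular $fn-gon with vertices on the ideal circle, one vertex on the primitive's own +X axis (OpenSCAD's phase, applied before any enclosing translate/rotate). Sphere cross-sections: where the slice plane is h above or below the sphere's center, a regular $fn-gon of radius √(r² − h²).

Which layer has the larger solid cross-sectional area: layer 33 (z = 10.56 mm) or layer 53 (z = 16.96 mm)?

layer 53 (z = 16.96 mm)

Layer 33 (z = 10.56): the cube (footprint 7×12.5) is included at this height (area 87.50 mm²); the sphere at (13.5, 11): section is a regular 24-gon, circumradius = √(r²−h²) = √(9.5²−9.06²) = 2.858 (area = (24/2)·2.858²·sin(360°/24) = 25.36 mm²); the cube at (8.5, 5) is present — its section is the full 14×30 rectangle (area 420.00 mm²); the r=7.5 sphere at (6, -2.5) slices to a regular 24-gon of circumradius 6.601 (√(r²−h²) with h=3.56 from center) (area = (24/2)·6.601²·sin(360°/24) = 135.34 mm²); After the difference (first − rest): starting from the 7×12.5 cube (87.50 mm²), the r=9.5 sphere at (13.5, 11) misses the remaining region (no effect); the 14×30 cube at (8.5, 5) misses the remaining region (no effect); the r=7.5 sphere at (6, -2.5) partially overlaps it — only the 21.86 mm² overlap (of its 135.34 mm²) is removed, clipping the outline — area = 65.64 mm²; the cylinder at (9.5, 7.5) is absent (z outside [12.5, 22.5]); After the difference (first − rest): none of the subtracted shapes is present at this height, so the result so far is unchanged — area = 65.64 mm². So its area = 65.64 mm². Layer 53 (z = 16.96): the cube (footprint 7×12.5) is included at this height (area 87.50 mm²); the sphere at (13.5, 11) does not reach this height (|z−center|=15.460 > r=9.5); the 14×30 cube at (8.5, 5) contributes its full rectangle (area 420.00 mm²); the sphere at (6, -2.5) does not reach this height (|z−center|=9.960 > r=7.5); Taking the first minus the rest: starting from the 7×12.5 cube (87.50 mm²), the 14×30 cube at (8.5, 5) misses the remaining region (no effect) — area = 87.50 mm²; the cylinder at (9.5, 7.5): section is a regular 24-gon, circumradius r=3.5 (area = (24/2)·3.500²·sin(360°/24) = 38.05 mm²); After the difference (first − rest): starting from the result so far (87.50 mm²), the r=3.5 cylinder at (9.5, 7.5) partially overlaps it — only the 3.26 mm² overlap (of its 38.05 mm²) is removed, clipping the outline — area = 84.24 mm². So its area = 84.24 mm². Layer 53 is larger (84.24 vs 65.64 mm²).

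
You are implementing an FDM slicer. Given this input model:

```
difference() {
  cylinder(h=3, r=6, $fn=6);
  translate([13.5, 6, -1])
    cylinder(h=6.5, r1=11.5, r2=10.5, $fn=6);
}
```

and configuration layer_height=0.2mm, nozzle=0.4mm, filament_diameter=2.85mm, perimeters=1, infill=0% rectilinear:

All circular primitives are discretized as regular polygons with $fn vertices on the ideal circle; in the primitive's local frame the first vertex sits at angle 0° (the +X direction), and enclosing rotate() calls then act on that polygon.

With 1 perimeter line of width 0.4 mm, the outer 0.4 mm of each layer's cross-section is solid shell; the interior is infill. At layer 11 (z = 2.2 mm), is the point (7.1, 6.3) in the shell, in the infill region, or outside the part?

outside

At z = 2.2 mm: the r=6 cylinder gives a regular 6-gon of circumradius 6 (constant along its height); the cone at (13.5, 6) (r1=11.5→r2=10.5) has section circumradius 11.008 here — a regular 6-gon; Taking the first minus the rest: starting from the r=6 cylinder, the cone at (13.5, 6) partially overlaps it — only the 0.23 mm² overlap (of its 314.81 mm²) is removed, clipping the outline — 1 connected region. Overall, the cross-section is a single solid region. The nearest boundary edge runs (2.96, 5.20)→(5.98, -0.04); distance from the point to it = 4.14 mm. The point is not inside any of the regions above, so it lies outside the cross-section (4.14 mm from the nearest boundary).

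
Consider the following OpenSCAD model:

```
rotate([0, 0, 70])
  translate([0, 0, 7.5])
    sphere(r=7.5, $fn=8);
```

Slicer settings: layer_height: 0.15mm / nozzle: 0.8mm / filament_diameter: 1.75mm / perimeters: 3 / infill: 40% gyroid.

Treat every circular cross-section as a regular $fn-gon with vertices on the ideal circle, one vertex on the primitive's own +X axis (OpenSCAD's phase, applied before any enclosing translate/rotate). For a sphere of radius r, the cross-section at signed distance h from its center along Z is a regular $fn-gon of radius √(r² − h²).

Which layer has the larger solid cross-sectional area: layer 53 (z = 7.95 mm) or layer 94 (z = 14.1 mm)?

layer 53 (z = 7.95 mm)

Layer 53 (z = 7.95): the r=7.5 sphere slices to a regular 8-gon of circumradius 7.486 (√(r²−h²) with h=0.45 from center) (area = (8/2)·7.486²·sin(360°/8) = 158.53 mm²); (rotated 70° about Z; rotation is an isometry so areas/perimeters/island counts are preserved). So its area = 158.53 mm². Layer 94 (z = 14.1): the r=7.5 sphere slices to a regular 8-gon of circumradius 3.562 (√(r²−h²) with h=6.6 from center) (area = (8/2)·3.562²·sin(360°/8) = 35.89 mm²); (rotated 70° about Z; rotation is an isometry so areas/perimeters/island counts are preserved). So its area = 35.89 mm². Layer 53 is larger (158.53 vs 35.89 mm²).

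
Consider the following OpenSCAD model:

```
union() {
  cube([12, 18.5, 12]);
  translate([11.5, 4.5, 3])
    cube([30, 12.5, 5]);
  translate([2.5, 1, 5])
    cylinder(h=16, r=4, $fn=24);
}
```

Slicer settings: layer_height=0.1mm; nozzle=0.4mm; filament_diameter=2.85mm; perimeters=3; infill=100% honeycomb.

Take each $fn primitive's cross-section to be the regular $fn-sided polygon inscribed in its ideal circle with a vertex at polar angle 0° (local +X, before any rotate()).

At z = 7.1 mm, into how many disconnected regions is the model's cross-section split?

1

At z = 7.1 mm: the cube (footprint 12×18.5) is included at this height; the cube at (11.5, 4.5) (footprint 30×12.5) is included at this height; the r=4 cylinder at (2.5, 1) gives a regular 24-gon of circumradius 4 (constant along its height); Combining (union): the regions partially overlap (shared area 34.35 mm²), so overlapping operands fuse into one piece — 1 connected region. The result has 1 disconnected region.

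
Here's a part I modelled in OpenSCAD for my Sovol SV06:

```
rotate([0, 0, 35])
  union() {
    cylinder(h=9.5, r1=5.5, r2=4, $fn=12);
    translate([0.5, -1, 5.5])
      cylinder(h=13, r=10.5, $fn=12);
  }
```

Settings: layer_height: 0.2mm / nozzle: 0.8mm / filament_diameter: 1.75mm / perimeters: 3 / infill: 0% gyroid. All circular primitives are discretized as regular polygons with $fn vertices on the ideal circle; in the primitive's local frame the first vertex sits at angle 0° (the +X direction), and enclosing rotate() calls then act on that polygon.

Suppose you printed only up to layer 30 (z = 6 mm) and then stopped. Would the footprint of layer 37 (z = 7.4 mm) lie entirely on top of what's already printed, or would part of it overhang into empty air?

Compare the two slices. At z = 6: the cone (r1=5.5→r2=4) has section circumradius 4.553 here — a regular 12-gon (area = (12/2)·4.553²·sin(360°/12) = 62.18 mm²); the r=10.5 cylinder at (0.5, -1) gives a regular 12-gon of circumradius 10.5 (constant along its height) (area = (12/2)·10.500²·sin(360°/12) = 330.75 mm²); Merging all regions: the cone lies entirely inside the r=10.5 cylinder at (0.5, -1), so the union is just the r=10.5 cylinder at (0.5, -1) — area = 330.75 mm²; (rotated 35° about Z; rotation is an isometry so areas/perimeters/island counts are preserved). At z = 7.4: the cone (r1=5.5→r2=4) has section circumradius 4.332 here — a regular 12-gon (area = (12/2)·4.332²·sin(360°/12) = 56.29 mm²); the r=10.5 cylinder at (0.5, -1) contributes a regular 12-gon of circumradius 10.5 (area = (12/2)·10.500²·sin(360°/12) = 330.75 mm²); Merging all regions: the cone lies entirely inside the r=10.5 cylinder at (0.5, -1), so the union is just the r=10.5 cylinder at (0.5, -1) — area = 330.75 mm²; (whole slice rotated 35° about Z — lengths, areas and connectivity unchanged). Checking containment: the cross-section at z = 7.4 is a subset of the cross-section at z = 6.

entirely on top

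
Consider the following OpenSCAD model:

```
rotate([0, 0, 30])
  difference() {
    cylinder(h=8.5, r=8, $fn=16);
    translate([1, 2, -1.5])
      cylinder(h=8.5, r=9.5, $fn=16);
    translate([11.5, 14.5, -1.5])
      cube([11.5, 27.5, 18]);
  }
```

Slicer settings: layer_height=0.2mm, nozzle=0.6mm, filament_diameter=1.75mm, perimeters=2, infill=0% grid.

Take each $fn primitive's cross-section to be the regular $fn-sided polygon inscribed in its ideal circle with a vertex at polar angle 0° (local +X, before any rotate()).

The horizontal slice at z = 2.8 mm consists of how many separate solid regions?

At z = 2.8 mm: the cylinder: section is a regular 16-gon, circumradius r=8; the r=9.5 cylinder at (1, 2) contributes a regular 16-gon of circumradius 9.5; the cube at (11.5, 14.5) (footprint 11.5×27.5) is included at this height; After the difference (first − rest): starting from the r=8 cylinder, the r=9.5 cylinder at (1, 2) partially overlaps it — only the 188.63 mm² overlap (of its 276.30 mm²) is removed, clipping the outline; the 11.5×27.5 cube at (11.5, 14.5) misses the remaining region (no effect) — 1 connected region; (rotated 30° about Z; rotation is an isometry so areas/perimeters/island counts are preserved). The result has 1 disconnected region.

1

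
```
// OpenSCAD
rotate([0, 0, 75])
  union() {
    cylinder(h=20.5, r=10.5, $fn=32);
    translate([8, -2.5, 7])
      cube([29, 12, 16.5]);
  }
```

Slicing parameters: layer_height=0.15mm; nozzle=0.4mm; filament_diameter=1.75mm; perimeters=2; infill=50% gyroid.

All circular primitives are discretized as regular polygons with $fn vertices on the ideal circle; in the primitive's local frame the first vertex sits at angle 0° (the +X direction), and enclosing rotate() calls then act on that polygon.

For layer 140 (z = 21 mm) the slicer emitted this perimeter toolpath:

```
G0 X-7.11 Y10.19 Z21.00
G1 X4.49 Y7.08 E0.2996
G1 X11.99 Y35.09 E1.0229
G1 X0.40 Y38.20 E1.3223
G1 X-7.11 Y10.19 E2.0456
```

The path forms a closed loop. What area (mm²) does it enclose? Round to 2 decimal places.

348.12 mm²

Apply the shoelace formula to the sequence of (X, Y) vertices; enclosed area = 348.12 mm².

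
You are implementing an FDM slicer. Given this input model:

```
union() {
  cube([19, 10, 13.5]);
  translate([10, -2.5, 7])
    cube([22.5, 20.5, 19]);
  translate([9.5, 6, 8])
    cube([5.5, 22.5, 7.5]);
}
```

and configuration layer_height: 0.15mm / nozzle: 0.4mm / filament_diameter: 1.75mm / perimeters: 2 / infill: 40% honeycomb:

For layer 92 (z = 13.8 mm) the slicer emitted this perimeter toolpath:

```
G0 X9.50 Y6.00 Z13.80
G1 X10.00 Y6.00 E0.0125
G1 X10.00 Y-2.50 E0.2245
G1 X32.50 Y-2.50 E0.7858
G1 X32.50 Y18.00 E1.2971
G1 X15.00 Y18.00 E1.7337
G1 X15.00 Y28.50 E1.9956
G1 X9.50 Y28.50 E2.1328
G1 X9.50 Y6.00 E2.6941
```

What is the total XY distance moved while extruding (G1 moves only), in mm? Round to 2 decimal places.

Sum the Euclidean lengths of each G1 segment: total = 108.00 mm.

108.00 mm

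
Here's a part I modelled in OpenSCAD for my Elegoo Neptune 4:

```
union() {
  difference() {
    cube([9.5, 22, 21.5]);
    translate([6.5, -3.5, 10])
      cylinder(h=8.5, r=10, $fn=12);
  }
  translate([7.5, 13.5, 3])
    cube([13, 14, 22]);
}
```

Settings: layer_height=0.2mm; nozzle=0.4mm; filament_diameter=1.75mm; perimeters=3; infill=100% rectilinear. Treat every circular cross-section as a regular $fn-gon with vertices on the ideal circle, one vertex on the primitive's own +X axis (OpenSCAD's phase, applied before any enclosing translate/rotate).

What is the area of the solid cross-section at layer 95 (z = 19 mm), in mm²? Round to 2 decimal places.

At z = 19 mm: the cube (footprint 9.5×22) is included at this height (area 209.00 mm²); the cylinder at (6.5, -3.5) is not intersected at this z (z outside [10, 18.5]); After the difference (first − rest): none of the subtracted shapes is present at this height, so the 9.5×22 cube is unchanged — area = 209.00 mm²; the cube at (7.5, 13.5) is present — its section is the full 13×14 rectangle (area 182.00 mm²); Merging all regions: the regions partially overlap — summed areas 391.00 mm² minus the doubly-counted overlap 17.00 mm² gives 374.00 mm² — area = 374.00 mm². Overall, the cross-section is a single solid region. Net area = 374.00 mm².

374.00 mm²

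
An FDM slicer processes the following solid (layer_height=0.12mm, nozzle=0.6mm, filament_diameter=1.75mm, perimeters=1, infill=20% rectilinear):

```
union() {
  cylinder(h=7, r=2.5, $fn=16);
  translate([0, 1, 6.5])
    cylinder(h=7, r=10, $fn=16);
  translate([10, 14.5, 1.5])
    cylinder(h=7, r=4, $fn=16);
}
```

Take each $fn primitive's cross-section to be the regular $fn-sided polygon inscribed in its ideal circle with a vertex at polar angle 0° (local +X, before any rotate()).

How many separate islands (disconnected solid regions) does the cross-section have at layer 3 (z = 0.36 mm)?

1

At z = 0.36 mm: the r=2.5 cylinder contributes a regular 16-gon of circumradius 2.5; the cylinder at (0, 1) is absent (z outside [6.5, 13.5]); the cylinder at (10, 14.5) does not reach this height (z outside [1.5, 8.5]); Combining (union): only the r=2.5 cylinder is present, so the union is just that shape — 1 connected region. Overall, the cross-section is a single solid region. Island count = 1.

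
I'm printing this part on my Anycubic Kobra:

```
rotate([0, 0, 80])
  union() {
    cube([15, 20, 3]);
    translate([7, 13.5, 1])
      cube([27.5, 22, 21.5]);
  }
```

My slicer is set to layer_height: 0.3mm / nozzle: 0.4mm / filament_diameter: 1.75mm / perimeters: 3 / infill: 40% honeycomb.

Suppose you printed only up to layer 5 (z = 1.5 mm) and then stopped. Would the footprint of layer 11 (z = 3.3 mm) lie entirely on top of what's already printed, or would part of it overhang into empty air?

entirely on top

Compare the two slices. At z = 1.5: the cube (footprint 15×20) is included at this height (area 300.00 mm²); the cube at (7, 13.5) is present — its section is the full 27.5×22 rectangle (area 605.00 mm²); Taking the union: the regions partially overlap — summed areas 905.00 mm² minus the doubly-counted overlap 52.00 mm² gives 853.00 mm² — area = 853.00 mm²; (rotated 80° about Z; rotation is an isometry so areas/perimeters/island counts are preserved). At z = 3.3: the cube does not reach this height (z outside [0, 3]); the 27.5×22 cube at (7, 13.5) contributes its full rectangle (area 605.00 mm²); Merging all regions: only the 27.5×22 cube at (7, 13.5) is present, so the union is just that shape — area = 605.00 mm²; (whole slice rotated 80° about Z — lengths, areas and connectivity unchanged). Checking containment: the cross-section at z = 3.3 is a subset of the cross-section at z = 1.5.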